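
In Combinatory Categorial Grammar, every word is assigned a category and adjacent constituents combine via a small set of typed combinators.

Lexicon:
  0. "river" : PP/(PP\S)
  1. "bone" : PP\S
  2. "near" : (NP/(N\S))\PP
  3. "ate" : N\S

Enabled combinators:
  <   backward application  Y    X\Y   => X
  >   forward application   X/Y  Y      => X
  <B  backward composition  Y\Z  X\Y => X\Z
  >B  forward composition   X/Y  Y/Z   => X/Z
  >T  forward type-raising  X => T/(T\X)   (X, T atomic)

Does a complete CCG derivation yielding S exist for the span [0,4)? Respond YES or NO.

PP/(PP\S) PP\S (NP/(N\S))\PP N\S
CKY chart[0,4] = {N/(N\NP), NP, NP/(NP\NP), PP/(PP\NP), S/(S\NP)}; S ∉ chart

NO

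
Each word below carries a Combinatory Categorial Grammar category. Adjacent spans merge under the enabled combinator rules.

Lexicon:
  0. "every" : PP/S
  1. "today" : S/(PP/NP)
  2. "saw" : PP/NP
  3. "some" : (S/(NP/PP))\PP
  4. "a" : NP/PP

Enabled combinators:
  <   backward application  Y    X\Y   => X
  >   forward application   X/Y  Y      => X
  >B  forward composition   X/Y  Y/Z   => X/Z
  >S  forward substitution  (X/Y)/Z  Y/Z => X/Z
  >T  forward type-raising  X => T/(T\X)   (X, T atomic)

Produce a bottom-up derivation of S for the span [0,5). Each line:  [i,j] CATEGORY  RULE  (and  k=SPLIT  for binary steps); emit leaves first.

[0,1] PP/S  lex  "every"
[1,2] S/(PP/NP)  lex  "today"
[2,3] PP/NP  lex  "saw"
[1,3] S  >  k=2
[0,3] PP  >  k=1
[3,4] (S/(NP/PP))\PP  lex  "some"
[0,4] S/(NP/PP)  <  k=3
[4,5] NP/PP  lex  "a"
[0,5] S  >  k=4

[0,5] S   >
  [0,4] S/(NP/PP)   <
    [0,3] PP   >
      [0,1] "every" : PP/S
      [1,3] S   >
        [1,2] "today" : S/(PP/NP)
        [2,3] "saw" : PP/NP
    [3,4] "some" : (S/(NP/PP))\PP
  [4,5] "a" : NP/PP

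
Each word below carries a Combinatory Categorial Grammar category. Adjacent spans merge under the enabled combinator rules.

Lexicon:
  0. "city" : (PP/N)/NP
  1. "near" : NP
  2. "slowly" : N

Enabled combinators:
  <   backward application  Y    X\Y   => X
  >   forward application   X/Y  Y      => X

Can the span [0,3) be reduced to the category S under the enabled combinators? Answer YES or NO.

NO

(PP/N)/NP NP N
CKY chart[0,3] = {PP}; S ∉ chart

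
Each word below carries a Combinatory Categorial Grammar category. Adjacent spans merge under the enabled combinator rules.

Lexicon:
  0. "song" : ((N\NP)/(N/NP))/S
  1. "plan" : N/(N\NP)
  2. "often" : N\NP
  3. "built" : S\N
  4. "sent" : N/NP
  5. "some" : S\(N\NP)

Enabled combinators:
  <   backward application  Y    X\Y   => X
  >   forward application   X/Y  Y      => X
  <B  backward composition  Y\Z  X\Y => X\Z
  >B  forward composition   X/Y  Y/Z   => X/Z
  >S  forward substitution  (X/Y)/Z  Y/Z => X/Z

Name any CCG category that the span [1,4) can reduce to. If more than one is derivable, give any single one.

[0,6] S   <
  [0,5] N\NP   >
    [0,4] (N\NP)/(N/NP)   >
      [0,1] "song" : ((N\NP)/(N/NP))/S
      [1,4] S   <
        [1,3] N   >
          [1,2] "plan" : N/(N\NP)
          [2,3] "often" : N\NP
        [3,4] "built" : S\N
    [4,5] "sent" : N/NP
  [5,6] "some" : S\(N\NP)

S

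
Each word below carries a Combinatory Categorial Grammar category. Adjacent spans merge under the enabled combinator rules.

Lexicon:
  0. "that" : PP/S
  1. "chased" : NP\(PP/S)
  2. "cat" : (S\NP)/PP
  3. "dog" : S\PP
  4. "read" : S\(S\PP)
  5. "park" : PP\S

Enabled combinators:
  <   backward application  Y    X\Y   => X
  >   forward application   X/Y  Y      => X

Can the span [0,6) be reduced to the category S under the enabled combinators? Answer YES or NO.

[0,6] S   <
  [0,2] NP   <
    [0,1] "that" : PP/S
    [1,2] "chased" : NP\(PP/S)
  [2,6] S\NP   >
    [2,3] "cat" : (S\NP)/PP
    [3,6] PP   <
      [3,5] S   <
        [3,4] "dog" : S\PP
        [4,5] "read" : S\(S\PP)
      [5,6] "park" : PP\S

YES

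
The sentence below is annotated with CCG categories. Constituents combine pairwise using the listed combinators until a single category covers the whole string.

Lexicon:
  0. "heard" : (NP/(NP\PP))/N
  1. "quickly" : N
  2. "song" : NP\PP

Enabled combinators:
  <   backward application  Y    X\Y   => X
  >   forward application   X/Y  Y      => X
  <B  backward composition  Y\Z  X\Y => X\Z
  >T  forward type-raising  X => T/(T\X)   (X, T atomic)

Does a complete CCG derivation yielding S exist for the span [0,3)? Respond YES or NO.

(NP/(NP\PP))/N N NP\PP
CKY chart[0,3] = {N/(N\NP), NP, NP/(NP\NP), PP/(PP\NP), S/(S\NP)}; S ∉ chart

NO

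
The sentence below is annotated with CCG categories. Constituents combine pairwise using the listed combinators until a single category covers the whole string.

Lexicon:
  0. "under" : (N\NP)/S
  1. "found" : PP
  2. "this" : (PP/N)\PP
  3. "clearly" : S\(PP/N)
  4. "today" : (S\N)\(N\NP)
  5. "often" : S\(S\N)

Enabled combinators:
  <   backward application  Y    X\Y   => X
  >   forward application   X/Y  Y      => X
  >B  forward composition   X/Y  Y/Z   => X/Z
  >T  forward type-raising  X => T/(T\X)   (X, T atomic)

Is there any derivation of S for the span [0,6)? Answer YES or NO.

YES

[0,6] S   <
  [0,5] S\N   <
    [0,4] N\NP   >
      [0,1] "under" : (N\NP)/S
      [1,4] S   <
        [1,3] PP/N   <
          [1,2] "found" : PP
          [2,3] "this" : (PP/N)\PP
        [3,4] "clearly" : S\(PP/N)
    [4,5] "today" : (S\N)\(N\NP)
  [5,6] "often" : S\(S\N)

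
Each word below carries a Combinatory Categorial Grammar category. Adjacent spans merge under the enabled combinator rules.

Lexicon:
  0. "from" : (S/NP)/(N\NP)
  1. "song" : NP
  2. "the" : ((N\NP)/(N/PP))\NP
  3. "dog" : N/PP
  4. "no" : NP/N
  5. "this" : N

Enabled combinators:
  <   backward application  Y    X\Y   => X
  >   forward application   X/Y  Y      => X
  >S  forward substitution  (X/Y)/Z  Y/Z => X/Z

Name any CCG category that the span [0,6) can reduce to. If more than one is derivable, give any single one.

[0,6] S   >
  [0,4] S/NP   >
    [0,1] "from" : (S/NP)/(N\NP)
    [1,4] N\NP   >
      [1,3] (N\NP)/(N/PP)   <
        [1,2] "song" : NP
        [2,3] "the" : ((N\NP)/(N/PP))\NP
      [3,4] "dog" : N/PP
  [4,6] NP   >
    [4,5] "no" : NP/N
    [5,6] "this" : N

S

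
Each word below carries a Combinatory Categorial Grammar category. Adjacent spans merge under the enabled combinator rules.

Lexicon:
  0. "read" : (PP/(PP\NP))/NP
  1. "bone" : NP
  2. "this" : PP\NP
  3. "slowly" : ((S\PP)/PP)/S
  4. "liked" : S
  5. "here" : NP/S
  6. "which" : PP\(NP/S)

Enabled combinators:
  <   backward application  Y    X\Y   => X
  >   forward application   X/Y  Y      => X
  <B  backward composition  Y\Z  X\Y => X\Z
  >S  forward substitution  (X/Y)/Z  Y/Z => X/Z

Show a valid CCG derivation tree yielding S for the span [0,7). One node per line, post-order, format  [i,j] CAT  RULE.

[0,7] S   <
  [0,3] PP   >
    [0,2] PP/(PP\NP)   >
      [0,1] "read" : (PP/(PP\NP))/NP
      [1,2] "bone" : NP
    [2,3] "this" : PP\NP
  [3,7] S\PP   >
    [3,5] (S\PP)/PP   >
      [3,4] "slowly" : ((S\PP)/PP)/S
      [4,5] "liked" : S
    [5,7] PP   <
      [5,6] "here" : NP/S
      [6,7] "which" : PP\(NP/S)

[0,1] (PP/(PP\NP))/NP  lex  "read"
[1,2] NP  lex  "bone"
[0,2] PP/(PP\NP)  >  k=1
[2,3] PP\NP  lex  "this"
[0,3] PP  >  k=2
[3,4] ((S\PP)/PP)/S  lex  "slowly"
[4,5] S  lex  "liked"
[3,5] (S\PP)/PP  >  k=4
[5,6] NP/S  lex  "here"
[6,7] PP\(NP/S)  lex  "which"
[5,7] PP  <  k=6
[3,7] S\PP  >  k=5
[0,7] S  <  k=3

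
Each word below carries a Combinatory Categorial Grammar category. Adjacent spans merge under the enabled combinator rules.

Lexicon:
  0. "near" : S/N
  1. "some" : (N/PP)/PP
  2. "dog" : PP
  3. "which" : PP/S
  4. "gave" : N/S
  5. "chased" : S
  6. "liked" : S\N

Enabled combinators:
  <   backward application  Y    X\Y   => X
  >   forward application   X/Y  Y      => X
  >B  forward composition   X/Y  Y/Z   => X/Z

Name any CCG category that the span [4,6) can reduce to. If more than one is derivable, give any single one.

[0,7] S   >
  [0,3] S/PP   >B
    [0,1] "near" : S/N
    [1,3] N/PP   >
      [1,2] "some" : (N/PP)/PP
      [2,3] "dog" : PP
  [3,7] PP   >
    [3,4] "which" : PP/S
    [4,7] S   <
      [4,6] N   >
        [4,5] "gave" : N/S
        [5,6] "chased" : S
      [6,7] "liked" : S\N

N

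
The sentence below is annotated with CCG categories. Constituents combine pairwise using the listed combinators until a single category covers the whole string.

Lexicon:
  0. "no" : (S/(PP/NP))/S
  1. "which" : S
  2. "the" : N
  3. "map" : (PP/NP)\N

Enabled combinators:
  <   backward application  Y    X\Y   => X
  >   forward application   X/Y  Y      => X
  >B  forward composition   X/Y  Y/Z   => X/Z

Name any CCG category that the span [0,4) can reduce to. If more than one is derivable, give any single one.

S

[0,4] S   >
  [0,2] S/(PP/NP)   >
    [0,1] "no" : (S/(PP/NP))/S
    [1,2] "which" : S
  [2,4] PP/NP   <
    [2,3] "the" : N
    [3,4] "map" : (PP/NP)\N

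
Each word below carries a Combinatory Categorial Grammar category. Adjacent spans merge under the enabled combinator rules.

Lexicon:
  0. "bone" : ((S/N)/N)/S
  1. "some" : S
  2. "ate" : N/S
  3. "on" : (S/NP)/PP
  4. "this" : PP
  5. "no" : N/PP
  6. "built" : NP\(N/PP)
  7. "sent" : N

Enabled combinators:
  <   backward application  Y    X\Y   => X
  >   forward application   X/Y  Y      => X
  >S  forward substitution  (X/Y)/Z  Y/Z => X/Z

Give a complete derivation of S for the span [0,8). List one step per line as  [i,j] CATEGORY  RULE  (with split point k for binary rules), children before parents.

[0,1] ((S/N)/N)/S  lex  "bone"
[1,2] S  lex  "some"
[0,2] (S/N)/N  >  k=1
[2,3] N/S  lex  "ate"
[3,4] (S/NP)/PP  lex  "on"
[4,5] PP  lex  "this"
[3,5] S/NP  >  k=4
[5,6] N/PP  lex  "no"
[6,7] NP\(N/PP)  lex  "built"
[5,7] NP  <  k=6
[3,7] S  >  k=5
[2,7] N  >  k=3
[0,7] S/N  >  k=2
[7,8] N  lex  "sent"
[0,8] S  >  k=7

[0,8] S   >
  [0,7] S/N   >
    [0,2] (S/N)/N   >
      [0,1] "bone" : ((S/N)/N)/S
      [1,2] "some" : S
    [2,7] N   >
      [2,3] "ate" : N/S
      [3,7] S   >
        [3,5] S/NP   >
          [3,4] "on" : (S/NP)/PP
          [4,5] "this" : PP
        [5,7] NP   <
          [5,6] "no" : N/PP
          [6,7] "built" : NP\(N/PP)
  [7,8] "sent" : N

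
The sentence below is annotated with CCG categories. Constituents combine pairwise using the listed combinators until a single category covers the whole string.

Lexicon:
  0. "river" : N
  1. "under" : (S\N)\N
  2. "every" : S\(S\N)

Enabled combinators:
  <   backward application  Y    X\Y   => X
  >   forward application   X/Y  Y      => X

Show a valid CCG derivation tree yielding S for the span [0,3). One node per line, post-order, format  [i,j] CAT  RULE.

[0,1] N  lex  "river"
[1,2] (S\N)\N  lex  "under"
[0,2] S\N  <  k=1
[2,3] S\(S\N)  lex  "every"
[0,3] S  <  k=2

[0,3] S   <
  [0,2] S\N   <
    [0,1] "river" : N
    [1,2] "under" : (S\N)\N
  [2,3] "every" : S\(S\N)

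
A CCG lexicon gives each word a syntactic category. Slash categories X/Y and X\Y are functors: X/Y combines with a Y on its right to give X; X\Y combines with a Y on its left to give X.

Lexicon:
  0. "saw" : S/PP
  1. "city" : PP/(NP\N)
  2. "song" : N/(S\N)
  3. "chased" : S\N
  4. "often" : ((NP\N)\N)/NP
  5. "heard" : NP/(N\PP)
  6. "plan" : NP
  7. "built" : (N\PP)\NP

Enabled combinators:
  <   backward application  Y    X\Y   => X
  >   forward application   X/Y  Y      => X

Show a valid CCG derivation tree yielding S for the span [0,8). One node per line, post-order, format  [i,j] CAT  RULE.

[0,8] S   >
  [0,1] "saw" : S/PP
  [1,8] PP   >
    [1,2] "city" : PP/(NP\N)
    [2,8] NP\N   <
      [2,4] N   >
        [2,3] "song" : N/(S\N)
        [3,4] "chased" : S\N
      [4,8] (NP\N)\N   >
        [4,5] "often" : ((NP\N)\N)/NP
        [5,8] NP   >
          [5,6] "heard" : NP/(N\PP)
          [6,8] N\PP   <
            [6,7] "plan" : NP
            [7,8] "built" : (N\PP)\NP

[0,1] S/PP  lex  "saw"
[1,2] PP/(NP\N)  lex  "city"
[2,3] N/(S\N)  lex  "song"
[3,4] S\N  lex  "chased"
[2,4] N  >  k=3
[4,5] ((NP\N)\N)/NP  lex  "often"
[5,6] NP/(N\PP)  lex  "heard"
[6,7] NP  lex  "plan"
[7,8] (N\PP)\NP  lex  "built"
[6,8] N\PP  <  k=7
[5,8] NP  >  k=6
[4,8] (NP\N)\N  >  k=5
[2,8] NP\N  <  k=4
[1,8] PP  >  k=2
[0,8] S  >  k=1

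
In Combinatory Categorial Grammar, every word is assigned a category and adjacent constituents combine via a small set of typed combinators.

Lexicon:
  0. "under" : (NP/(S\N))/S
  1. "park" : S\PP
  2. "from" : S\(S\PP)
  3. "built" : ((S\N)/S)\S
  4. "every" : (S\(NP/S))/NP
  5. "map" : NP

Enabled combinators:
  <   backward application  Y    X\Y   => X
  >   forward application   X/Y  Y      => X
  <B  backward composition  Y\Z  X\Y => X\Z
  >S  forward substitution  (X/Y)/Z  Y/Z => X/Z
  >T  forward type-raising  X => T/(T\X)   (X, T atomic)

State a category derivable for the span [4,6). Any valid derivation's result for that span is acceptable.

S\(NP/S)

[0,6] S   <
  [0,4] NP/S   >S
    [0,1] "under" : (NP/(S\N))/S
    [1,4] (S\N)/S   <
      [1,3] S   <
        [1,2] "park" : S\PP
        [2,3] "from" : S\(S\PP)
      [3,4] "built" : ((S\N)/S)\S
  [4,6] S\(NP/S)   >
    [4,5] "every" : (S\(NP/S))/NP
    [5,6] "map" : NP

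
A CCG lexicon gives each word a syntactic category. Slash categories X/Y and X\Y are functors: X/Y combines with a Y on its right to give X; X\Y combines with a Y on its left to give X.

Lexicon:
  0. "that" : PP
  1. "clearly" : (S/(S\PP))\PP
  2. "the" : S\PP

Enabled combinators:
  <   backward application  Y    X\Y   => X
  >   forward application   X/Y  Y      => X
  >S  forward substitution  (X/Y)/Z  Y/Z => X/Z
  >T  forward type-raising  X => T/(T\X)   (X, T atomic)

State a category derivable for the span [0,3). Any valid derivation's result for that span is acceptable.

[0,3] S   >
  [0,2] S/(S\PP)   <
    [0,1] "that" : PP
    [1,2] "clearly" : (S/(S\PP))\PP
  [2,3] "the" : S\PP

S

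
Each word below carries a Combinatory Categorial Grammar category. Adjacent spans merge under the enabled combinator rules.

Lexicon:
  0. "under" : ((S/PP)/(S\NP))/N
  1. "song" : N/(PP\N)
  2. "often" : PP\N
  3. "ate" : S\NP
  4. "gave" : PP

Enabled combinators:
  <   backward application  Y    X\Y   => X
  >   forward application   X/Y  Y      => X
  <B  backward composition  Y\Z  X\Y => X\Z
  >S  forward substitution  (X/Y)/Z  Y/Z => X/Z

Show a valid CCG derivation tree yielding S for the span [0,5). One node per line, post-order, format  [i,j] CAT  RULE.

[0,5] S   >
  [0,4] S/PP   >
    [0,3] (S/PP)/(S\NP)   >
      [0,1] "under" : ((S/PP)/(S\NP))/N
      [1,3] N   >
        [1,2] "song" : N/(PP\N)
        [2,3] "often" : PP\N
    [3,4] "ate" : S\NP
  [4,5] "gave" : PP

[0,1] ((S/PP)/(S\NP))/N  lex  "under"
[1,2] N/(PP\N)  lex  "song"
[2,3] PP\N  lex  "often"
[1,3] N  >  k=2
[0,3] (S/PP)/(S\NP)  >  k=1
[3,4] S\NP  lex  "ate"
[0,4] S/PP  >  k=3
[4,5] PP  lex  "gave"
[0,5] S  >  k=4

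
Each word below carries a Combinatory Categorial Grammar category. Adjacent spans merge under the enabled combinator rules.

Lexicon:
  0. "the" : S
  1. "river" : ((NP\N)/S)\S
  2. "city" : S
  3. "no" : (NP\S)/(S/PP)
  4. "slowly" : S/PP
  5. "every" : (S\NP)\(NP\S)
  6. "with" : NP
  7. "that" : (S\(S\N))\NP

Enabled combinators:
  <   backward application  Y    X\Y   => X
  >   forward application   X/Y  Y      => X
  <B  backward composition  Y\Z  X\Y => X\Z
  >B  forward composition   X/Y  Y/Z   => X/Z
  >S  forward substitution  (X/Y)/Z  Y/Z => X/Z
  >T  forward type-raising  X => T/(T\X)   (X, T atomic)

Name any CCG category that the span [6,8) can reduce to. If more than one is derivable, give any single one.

[0,8] S   <
  [0,6] S\N   <B
    [0,3] NP\N   >
      [0,2] (NP\N)/S   <
        [0,1] "the" : S
        [1,2] "river" : ((NP\N)/S)\S
      [2,3] "city" : S
    [3,6] S\NP   <
      [3,5] NP\S   >
        [3,4] "no" : (NP\S)/(S/PP)
        [4,5] "slowly" : S/PP
      [5,6] "every" : (S\NP)\(NP\S)
  [6,8] S\(S\N)   <
    [6,7] "with" : NP
    [7,8] "that" : (S\(S\N))\NP

S\(S\N)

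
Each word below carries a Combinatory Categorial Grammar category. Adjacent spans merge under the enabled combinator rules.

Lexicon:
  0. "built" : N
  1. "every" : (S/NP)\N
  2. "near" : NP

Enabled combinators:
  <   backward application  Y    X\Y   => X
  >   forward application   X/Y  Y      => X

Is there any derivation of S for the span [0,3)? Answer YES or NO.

[0,3] S   >
  [0,2] S/NP   <
    [0,1] "built" : N
    [1,2] "every" : (S/NP)\N
  [2,3] "near" : NP

YES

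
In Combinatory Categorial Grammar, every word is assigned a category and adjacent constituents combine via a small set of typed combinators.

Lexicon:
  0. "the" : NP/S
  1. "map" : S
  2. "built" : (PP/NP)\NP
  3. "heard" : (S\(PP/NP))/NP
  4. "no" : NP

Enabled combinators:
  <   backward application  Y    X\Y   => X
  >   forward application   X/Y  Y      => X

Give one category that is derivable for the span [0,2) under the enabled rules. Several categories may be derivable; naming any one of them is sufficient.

NP

[0,5] S   <
  [0,3] PP/NP   <
    [0,2] NP   >
      [0,1] "the" : NP/S
      [1,2] "map" : S
    [2,3] "built" : (PP/NP)\NP
  [3,5] S\(PP/NP)   >
    [3,4] "heard" : (S\(PP/NP))/NP
    [4,5] "no" : NP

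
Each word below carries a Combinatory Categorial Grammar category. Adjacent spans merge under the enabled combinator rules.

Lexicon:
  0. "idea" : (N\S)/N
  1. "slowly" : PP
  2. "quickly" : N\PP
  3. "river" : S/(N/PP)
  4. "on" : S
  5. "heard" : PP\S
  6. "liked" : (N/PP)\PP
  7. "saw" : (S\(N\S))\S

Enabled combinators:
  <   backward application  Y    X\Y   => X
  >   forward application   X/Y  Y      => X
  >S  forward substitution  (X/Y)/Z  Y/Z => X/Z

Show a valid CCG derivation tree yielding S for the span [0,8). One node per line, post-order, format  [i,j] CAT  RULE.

[0,8] S   <
  [0,3] N\S   >
    [0,1] "idea" : (N\S)/N
    [1,3] N   <
      [1,2] "slowly" : PP
      [2,3] "quickly" : N\PP
  [3,8] S\(N\S)   <
    [3,7] S   >
      [3,4] "river" : S/(N/PP)
      [4,7] N/PP   <
        [4,6] PP   <
          [4,5] "on" : S
          [5,6] "heard" : PP\S
        [6,7] "liked" : (N/PP)\PP
    [7,8] "saw" : (S\(N\S))\S

[0,1] (N\S)/N  lex  "idea"
[1,2] PP  lex  "slowly"
[2,3] N\PP  lex  "quickly"
[1,3] N  <  k=2
[0,3] N\S  >  k=1
[3,4] S/(N/PP)  lex  "river"
[4,5] S  lex  "on"
[5,6] PP\S  lex  "heard"
[4,6] PP  <  k=5
[6,7] (N/PP)\PP  lex  "liked"
[4,7] N/PP  <  k=6
[3,7] S  >  k=4
[7,8] (S\(N\S))\S  lex  "saw"
[3,8] S\(N\S)  <  k=7
[0,8] S  <  k=3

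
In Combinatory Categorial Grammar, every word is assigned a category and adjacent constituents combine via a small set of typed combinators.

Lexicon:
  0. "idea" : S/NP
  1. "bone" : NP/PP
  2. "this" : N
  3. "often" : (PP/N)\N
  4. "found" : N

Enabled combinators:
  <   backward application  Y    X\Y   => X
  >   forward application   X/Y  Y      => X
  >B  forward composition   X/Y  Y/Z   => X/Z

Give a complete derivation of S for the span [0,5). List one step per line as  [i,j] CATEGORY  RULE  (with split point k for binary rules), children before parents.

[0,1] S/NP  lex  "idea"
[1,2] NP/PP  lex  "bone"
[0,2] S/PP  >B  k=1
[2,3] N  lex  "this"
[3,4] (PP/N)\N  lex  "often"
[2,4] PP/N  <  k=3
[4,5] N  lex  "found"
[2,5] PP  >  k=4
[0,5] S  >  k=2

[0,5] S   >
  [0,2] S/PP   >B
    [0,1] "idea" : S/NP
    [1,2] "bone" : NP/PP
  [2,5] PP   >
    [2,4] PP/N   <
      [2,3] "this" : N
      [3,4] "often" : (PP/N)\N
    [4,5] "found" : N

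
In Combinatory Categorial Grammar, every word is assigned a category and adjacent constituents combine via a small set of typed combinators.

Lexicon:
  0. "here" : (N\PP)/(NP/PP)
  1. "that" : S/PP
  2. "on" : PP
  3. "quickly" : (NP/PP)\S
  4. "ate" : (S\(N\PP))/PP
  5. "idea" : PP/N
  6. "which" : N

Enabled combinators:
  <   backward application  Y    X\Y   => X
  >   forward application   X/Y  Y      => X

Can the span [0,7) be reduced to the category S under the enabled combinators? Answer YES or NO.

[0,7] S   <
  [0,4] N\PP   >
    [0,1] "here" : (N\PP)/(NP/PP)
    [1,4] NP/PP   <
      [1,3] S   >
        [1,2] "that" : S/PP
        [2,3] "on" : PP
      [3,4] "quickly" : (NP/PP)\S
  [4,7] S\(N\PP)   >
    [4,5] "ate" : (S\(N\PP))/PP
    [5,7] PP   >
      [5,6] "idea" : PP/N
      [6,7] "which" : N

YES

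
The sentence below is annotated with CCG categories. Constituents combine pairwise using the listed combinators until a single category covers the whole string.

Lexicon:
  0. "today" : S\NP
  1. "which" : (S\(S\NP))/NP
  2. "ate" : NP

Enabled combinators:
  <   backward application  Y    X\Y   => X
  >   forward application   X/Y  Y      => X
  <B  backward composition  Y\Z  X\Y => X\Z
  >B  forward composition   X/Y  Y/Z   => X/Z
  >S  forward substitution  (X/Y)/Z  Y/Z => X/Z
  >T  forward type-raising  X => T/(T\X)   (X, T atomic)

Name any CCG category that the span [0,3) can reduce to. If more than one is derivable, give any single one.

S

[0,3] S   <
  [0,1] "today" : S\NP
  [1,3] S\(S\NP)   >
    [1,2] "which" : (S\(S\NP))/NP
    [2,3] "ate" : NP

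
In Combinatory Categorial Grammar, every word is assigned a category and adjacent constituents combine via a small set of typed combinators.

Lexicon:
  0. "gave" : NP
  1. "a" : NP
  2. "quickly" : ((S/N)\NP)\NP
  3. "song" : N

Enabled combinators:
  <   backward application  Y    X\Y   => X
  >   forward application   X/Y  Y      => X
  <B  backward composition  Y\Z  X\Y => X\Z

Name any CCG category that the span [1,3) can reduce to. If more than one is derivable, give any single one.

(S/N)\NP

[0,4] S   >
  [0,3] S/N   <
    [0,1] "gave" : NP
    [1,3] (S/N)\NP   <
      [1,2] "a" : NP
      [2,3] "quickly" : ((S/N)\NP)\NP
  [3,4] "song" : N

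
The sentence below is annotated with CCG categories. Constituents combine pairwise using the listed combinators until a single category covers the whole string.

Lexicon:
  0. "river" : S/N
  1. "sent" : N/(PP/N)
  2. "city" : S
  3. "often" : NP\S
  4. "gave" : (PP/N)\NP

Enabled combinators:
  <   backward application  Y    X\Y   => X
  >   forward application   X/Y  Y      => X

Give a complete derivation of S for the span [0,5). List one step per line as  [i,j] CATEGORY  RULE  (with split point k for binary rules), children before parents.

[0,1] S/N  lex  "river"
[1,2] N/(PP/N)  lex  "sent"
[2,3] S  lex  "city"
[3,4] NP\S  lex  "often"
[2,4] NP  <  k=3
[4,5] (PP/N)\NP  lex  "gave"
[2,5] PP/N  <  k=4
[1,5] N  >  k=2
[0,5] S  >  k=1

[0,5] S   >
  [0,1] "river" : S/N
  [1,5] N   >
    [1,2] "sent" : N/(PP/N)
    [2,5] PP/N   <
      [2,4] NP   <
        [2,3] "city" : S
        [3,4] "often" : NP\S
      [4,5] "gave" : (PP/N)\NP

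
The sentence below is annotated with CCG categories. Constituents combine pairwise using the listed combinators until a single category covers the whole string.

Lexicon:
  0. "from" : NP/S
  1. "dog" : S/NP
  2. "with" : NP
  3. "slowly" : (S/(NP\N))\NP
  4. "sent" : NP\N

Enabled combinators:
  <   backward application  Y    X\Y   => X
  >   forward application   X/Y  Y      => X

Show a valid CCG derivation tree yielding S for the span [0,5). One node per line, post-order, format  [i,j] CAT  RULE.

[0,1] NP/S  lex  "from"
[1,2] S/NP  lex  "dog"
[2,3] NP  lex  "with"
[1,3] S  >  k=2
[0,3] NP  >  k=1
[3,4] (S/(NP\N))\NP  lex  "slowly"
[0,4] S/(NP\N)  <  k=3
[4,5] NP\N  lex  "sent"
[0,5] S  >  k=4

[0,5] S   >
  [0,4] S/(NP\N)   <
    [0,3] NP   >
      [0,1] "from" : NP/S
      [1,3] S   >
        [1,2] "dog" : S/NP
        [2,3] "with" : NP
    [3,4] "slowly" : (S/(NP\N))\NP
  [4,5] "sent" : NP\N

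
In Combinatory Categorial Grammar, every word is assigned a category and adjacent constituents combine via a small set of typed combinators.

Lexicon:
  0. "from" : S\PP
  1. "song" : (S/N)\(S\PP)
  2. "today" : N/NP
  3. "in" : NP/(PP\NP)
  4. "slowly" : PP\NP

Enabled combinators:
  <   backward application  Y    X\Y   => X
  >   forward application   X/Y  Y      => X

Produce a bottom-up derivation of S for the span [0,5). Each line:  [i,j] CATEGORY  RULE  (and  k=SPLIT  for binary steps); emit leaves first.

[0,1] S\PP  lex  "from"
[1,2] (S/N)\(S\PP)  lex  "song"
[0,2] S/N  <  k=1
[2,3] N/NP  lex  "today"
[3,4] NP/(PP\NP)  lex  "in"
[4,5] PP\NP  lex  "slowly"
[3,5] NP  >  k=4
[2,5] N  >  k=3
[0,5] S  >  k=2

[0,5] S   >
  [0,2] S/N   <
    [0,1] "from" : S\PP
    [1,2] "song" : (S/N)\(S\PP)
  [2,5] N   >
    [2,3] "today" : N/NP
    [3,5] NP   >
      [3,4] "in" : NP/(PP\NP)
      [4,5] "slowly" : PP\NP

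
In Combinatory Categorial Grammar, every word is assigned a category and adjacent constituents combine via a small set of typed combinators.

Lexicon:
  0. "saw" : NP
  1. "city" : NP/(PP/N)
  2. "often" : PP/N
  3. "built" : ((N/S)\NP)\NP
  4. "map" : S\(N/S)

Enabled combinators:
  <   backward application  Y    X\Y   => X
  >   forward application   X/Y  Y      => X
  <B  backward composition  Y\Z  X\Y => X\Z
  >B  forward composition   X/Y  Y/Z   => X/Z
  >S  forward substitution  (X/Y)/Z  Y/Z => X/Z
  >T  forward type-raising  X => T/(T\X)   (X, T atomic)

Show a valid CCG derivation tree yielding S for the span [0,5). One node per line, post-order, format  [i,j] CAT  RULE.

[0,1] NP  lex  "saw"
[1,2] NP/(PP/N)  lex  "city"
[2,3] PP/N  lex  "often"
[1,3] NP  >  k=2
[3,4] ((N/S)\NP)\NP  lex  "built"
[1,4] (N/S)\NP  <  k=3
[4,5] S\(N/S)  lex  "map"
[1,5] S\NP  <B  k=4
[0,5] S  <  k=1

[0,5] S   <
  [0,1] "saw" : NP
  [1,5] S\NP   <B
    [1,4] (N/S)\NP   <
      [1,3] NP   >
        [1,2] "city" : NP/(PP/N)
        [2,3] "often" : PP/N
      [3,4] "built" : ((N/S)\NP)\NP
    [4,5] "map" : S\(N/S)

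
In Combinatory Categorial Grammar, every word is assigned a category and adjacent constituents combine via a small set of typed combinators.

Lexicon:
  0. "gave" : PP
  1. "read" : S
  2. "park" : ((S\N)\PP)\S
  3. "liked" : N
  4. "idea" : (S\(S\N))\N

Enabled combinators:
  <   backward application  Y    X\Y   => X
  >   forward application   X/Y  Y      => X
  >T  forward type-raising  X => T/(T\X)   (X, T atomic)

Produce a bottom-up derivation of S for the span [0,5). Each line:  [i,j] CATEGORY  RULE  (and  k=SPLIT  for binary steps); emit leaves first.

[0,1] PP  lex  "gave"
[1,2] S  lex  "read"
[2,3] ((S\N)\PP)\S  lex  "park"
[1,3] (S\N)\PP  <  k=2
[0,3] S\N  <  k=1
[3,4] N  lex  "liked"
[4,5] (S\(S\N))\N  lex  "idea"
[3,5] S\(S\N)  <  k=4
[0,5] S  <  k=3

[0,5] S   <
  [0,3] S\N   <
    [0,1] "gave" : PP
    [1,3] (S\N)\PP   <
      [1,2] "read" : S
      [2,3] "park" : ((S\N)\PP)\S
  [3,5] S\(S\N)   <
    [3,4] "liked" : N
    [4,5] "idea" : (S\(S\N))\N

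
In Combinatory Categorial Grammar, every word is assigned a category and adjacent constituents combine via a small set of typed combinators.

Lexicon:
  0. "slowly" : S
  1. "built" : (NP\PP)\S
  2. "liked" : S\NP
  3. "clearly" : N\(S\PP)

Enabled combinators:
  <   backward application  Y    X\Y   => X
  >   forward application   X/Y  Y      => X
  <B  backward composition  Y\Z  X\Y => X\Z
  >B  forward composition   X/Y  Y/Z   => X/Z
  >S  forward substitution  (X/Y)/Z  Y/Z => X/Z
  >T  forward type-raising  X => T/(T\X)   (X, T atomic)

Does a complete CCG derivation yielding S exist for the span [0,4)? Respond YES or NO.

NO

S (NP\PP)\S S\NP N\(S\PP)
CKY chart[0,4] = {N, N/(N\N), NP/(NP\N), PP/(PP\N), S/(S\N)}; S ∉ chart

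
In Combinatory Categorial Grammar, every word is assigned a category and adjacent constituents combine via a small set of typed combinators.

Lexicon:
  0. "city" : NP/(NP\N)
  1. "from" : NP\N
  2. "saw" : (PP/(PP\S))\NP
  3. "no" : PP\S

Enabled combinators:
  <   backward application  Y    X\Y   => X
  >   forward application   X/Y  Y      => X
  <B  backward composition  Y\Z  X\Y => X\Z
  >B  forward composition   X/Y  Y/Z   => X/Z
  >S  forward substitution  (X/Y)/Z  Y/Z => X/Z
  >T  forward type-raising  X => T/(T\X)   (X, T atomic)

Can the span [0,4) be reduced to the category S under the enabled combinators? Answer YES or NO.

NP/(NP\N) NP\N (PP/(PP\S))\NP PP\S
CKY chart[0,4] = {N/(N\PP), NP/(NP\PP), PP, PP/(PP\PP), S/(S\PP)}; S ∉ chart

NO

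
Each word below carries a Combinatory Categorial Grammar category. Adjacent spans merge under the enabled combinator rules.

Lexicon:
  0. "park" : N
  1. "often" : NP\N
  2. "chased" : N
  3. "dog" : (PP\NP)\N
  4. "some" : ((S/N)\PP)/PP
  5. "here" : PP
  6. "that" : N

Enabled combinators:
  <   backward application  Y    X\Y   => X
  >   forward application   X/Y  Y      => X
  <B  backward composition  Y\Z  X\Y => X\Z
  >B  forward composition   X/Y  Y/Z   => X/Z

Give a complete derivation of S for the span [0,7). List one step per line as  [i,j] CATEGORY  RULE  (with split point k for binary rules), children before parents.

[0,1] N  lex  "park"
[1,2] NP\N  lex  "often"
[0,2] NP  <  k=1
[2,3] N  lex  "chased"
[3,4] (PP\NP)\N  lex  "dog"
[2,4] PP\NP  <  k=3
[0,4] PP  <  k=2
[4,5] ((S/N)\PP)/PP  lex  "some"
[5,6] PP  lex  "here"
[4,6] (S/N)\PP  >  k=5
[0,6] S/N  <  k=4
[6,7] N  lex  "that"
[0,7] S  >  k=6

[0,7] S   >
  [0,6] S/N   <
    [0,4] PP   <
      [0,2] NP   <
        [0,1] "park" : N
        [1,2] "often" : NP\N
      [2,4] PP\NP   <
        [2,3] "chased" : N
        [3,4] "dog" : (PP\NP)\N
    [4,6] (S/N)\PP   >
      [4,5] "some" : ((S/N)\PP)/PP
      [5,6] "here" : PP
  [6,7] "that" : N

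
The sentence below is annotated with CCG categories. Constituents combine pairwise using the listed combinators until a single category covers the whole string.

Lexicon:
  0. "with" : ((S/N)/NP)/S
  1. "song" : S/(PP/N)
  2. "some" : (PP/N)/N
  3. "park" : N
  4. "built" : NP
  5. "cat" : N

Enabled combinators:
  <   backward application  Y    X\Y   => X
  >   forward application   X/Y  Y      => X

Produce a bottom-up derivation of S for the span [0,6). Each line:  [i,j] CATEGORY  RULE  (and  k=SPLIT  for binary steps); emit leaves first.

[0,1] ((S/N)/NP)/S  lex  "with"
[1,2] S/(PP/N)  lex  "song"
[2,3] (PP/N)/N  lex  "some"
[3,4] N  lex  "park"
[2,4] PP/N  >  k=3
[1,4] S  >  k=2
[0,4] (S/N)/NP  >  k=1
[4,5] NP  lex  "built"
[0,5] S/N  >  k=4
[5,6] N  lex  "cat"
[0,6] S  >  k=5

[0,6] S   >
  [0,5] S/N   >
    [0,4] (S/N)/NP   >
      [0,1] "with" : ((S/N)/NP)/S
      [1,4] S   >
        [1,2] "song" : S/(PP/N)
        [2,4] PP/N   >
          [2,3] "some" : (PP/N)/N
          [3,4] "park" : N
    [4,5] "built" : NP
  [5,6] "cat" : N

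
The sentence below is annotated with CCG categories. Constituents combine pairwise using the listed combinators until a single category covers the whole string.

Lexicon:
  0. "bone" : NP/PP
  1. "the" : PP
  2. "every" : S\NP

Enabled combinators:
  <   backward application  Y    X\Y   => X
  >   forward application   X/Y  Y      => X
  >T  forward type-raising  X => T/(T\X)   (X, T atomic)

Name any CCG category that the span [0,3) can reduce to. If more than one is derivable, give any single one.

[0,3] S   <
  [0,2] NP   >
    [0,1] "bone" : NP/PP
    [1,2] "the" : PP
  [2,3] "every" : S\NP

S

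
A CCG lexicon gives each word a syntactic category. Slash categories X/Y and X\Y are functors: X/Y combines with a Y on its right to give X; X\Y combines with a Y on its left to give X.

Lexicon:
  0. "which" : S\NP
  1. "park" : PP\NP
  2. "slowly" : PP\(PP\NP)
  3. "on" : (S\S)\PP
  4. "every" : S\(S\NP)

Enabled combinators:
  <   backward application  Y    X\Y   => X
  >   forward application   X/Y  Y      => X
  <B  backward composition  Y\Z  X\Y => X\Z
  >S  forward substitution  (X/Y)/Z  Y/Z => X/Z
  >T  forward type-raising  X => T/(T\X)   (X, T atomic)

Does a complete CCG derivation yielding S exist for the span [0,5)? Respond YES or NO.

YES

[0,5] S   <
  [0,4] S\NP   <B
    [0,1] "which" : S\NP
    [1,4] S\S   <
      [1,3] PP   <
        [1,2] "park" : PP\NP
        [2,3] "slowly" : PP\(PP\NP)
      [3,4] "on" : (S\S)\PP
  [4,5] "every" : S\(S\NP)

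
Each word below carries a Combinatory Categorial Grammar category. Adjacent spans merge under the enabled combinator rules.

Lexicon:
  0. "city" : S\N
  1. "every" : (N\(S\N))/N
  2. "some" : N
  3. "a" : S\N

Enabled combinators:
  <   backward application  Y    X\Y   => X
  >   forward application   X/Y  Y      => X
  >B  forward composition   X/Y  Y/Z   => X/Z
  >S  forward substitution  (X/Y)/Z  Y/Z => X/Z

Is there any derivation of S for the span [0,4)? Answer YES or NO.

[0,4] S   <
  [0,3] N   <
    [0,1] "city" : S\N
    [1,3] N\(S\N)   >
      [1,2] "every" : (N\(S\N))/N
      [2,3] "some" : N
  [3,4] "a" : S\N

YES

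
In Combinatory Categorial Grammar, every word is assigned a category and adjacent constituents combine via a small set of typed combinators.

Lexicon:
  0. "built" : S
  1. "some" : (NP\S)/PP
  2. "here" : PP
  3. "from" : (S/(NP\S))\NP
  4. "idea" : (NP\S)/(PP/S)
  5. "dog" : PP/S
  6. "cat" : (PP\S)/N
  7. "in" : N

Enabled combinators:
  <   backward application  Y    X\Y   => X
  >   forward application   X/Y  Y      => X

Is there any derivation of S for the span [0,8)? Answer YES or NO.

NO

S (NP\S)/PP PP (S/(NP\S))\NP (NP\S)/(PP/S) PP/S (PP\S)/N N
CKY chart[0,8] = {PP}; S ∉ chart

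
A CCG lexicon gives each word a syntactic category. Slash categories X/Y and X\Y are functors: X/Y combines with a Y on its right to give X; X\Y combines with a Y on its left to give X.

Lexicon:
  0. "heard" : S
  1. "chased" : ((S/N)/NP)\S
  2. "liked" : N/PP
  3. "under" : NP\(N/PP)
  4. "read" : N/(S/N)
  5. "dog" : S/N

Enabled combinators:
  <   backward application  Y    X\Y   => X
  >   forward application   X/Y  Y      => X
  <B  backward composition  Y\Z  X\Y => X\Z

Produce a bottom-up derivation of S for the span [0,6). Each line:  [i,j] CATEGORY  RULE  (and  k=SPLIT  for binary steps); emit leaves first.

[0,6] S   >
  [0,4] S/N   >
    [0,2] (S/N)/NP   <
      [0,1] "heard" : S
      [1,2] "chased" : ((S/N)/NP)\S
    [2,4] NP   <
      [2,3] "liked" : N/PP
      [3,4] "under" : NP\(N/PP)
  [4,6] N   >
    [4,5] "read" : N/(S/N)
    [5,6] "dog" : S/N

[0,1] S  lex  "heard"
[1,2] ((S/N)/NP)\S  lex  "chased"
[0,2] (S/N)/NP  <  k=1
[2,3] N/PP  lex  "liked"
[3,4] NP\(N/PP)  lex  "under"
[2,4] NP  <  k=3
[0,4] S/N  >  k=2
[4,5] N/(S/N)  lex  "read"
[5,6] S/N  lex  "dog"
[4,6] N  >  k=5
[0,6] S  >  k=4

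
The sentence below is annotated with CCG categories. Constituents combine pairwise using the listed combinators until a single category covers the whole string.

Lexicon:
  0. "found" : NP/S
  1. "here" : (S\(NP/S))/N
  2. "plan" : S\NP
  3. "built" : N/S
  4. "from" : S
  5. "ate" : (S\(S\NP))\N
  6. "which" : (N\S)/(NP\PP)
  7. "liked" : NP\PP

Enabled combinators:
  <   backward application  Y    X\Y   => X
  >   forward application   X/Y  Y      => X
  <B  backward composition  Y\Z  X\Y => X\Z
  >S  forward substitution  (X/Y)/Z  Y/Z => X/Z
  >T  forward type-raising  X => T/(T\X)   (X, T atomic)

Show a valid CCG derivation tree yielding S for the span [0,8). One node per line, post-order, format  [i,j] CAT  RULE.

[0,1] NP/S  lex  "found"
[1,2] (S\(NP/S))/N  lex  "here"
[2,3] S\NP  lex  "plan"
[3,4] N/S  lex  "built"
[4,5] S  lex  "from"
[3,5] N  >  k=4
[5,6] (S\(S\NP))\N  lex  "ate"
[3,6] S\(S\NP)  <  k=5
[2,6] S  <  k=3
[6,7] (N\S)/(NP\PP)  lex  "which"
[7,8] NP\PP  lex  "liked"
[6,8] N\S  >  k=7
[2,8] N  <  k=6
[1,8] S\(NP/S)  >  k=2
[0,8] S  <  k=1

[0,8] S   <
  [0,1] "found" : NP/S
  [1,8] S\(NP/S)   >
    [1,2] "here" : (S\(NP/S))/N
    [2,8] N   <
      [2,6] S   <
        [2,3] "plan" : S\NP
        [3,6] S\(S\NP)   <
          [3,5] N   >
            [3,4] "built" : N/S
            [4,5] "from" : S
          [5,6] "ate" : (S\(S\NP))\N
      [6,8] N\S   >
        [6,7] "which" : (N\S)/(NP\PP)
        [7,8] "liked" : NP\PP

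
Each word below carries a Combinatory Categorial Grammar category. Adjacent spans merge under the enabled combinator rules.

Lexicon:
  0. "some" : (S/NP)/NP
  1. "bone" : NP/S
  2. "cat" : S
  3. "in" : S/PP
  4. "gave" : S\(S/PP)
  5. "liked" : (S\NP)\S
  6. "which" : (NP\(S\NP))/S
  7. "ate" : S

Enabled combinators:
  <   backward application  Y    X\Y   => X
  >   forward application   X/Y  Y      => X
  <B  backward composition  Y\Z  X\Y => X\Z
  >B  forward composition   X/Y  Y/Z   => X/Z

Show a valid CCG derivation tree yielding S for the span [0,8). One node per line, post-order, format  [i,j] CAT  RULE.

[0,8] S   >
  [0,3] S/NP   >
    [0,1] "some" : (S/NP)/NP
    [1,3] NP   >
      [1,2] "bone" : NP/S
      [2,3] "cat" : S
  [3,8] NP   <
    [3,6] S\NP   <
      [3,5] S   <
        [3,4] "in" : S/PP
        [4,5] "gave" : S\(S/PP)
      [5,6] "liked" : (S\NP)\S
    [6,8] NP\(S\NP)   >
      [6,7] "which" : (NP\(S\NP))/S
      [7,8] "ate" : S

[0,1] (S/NP)/NP  lex  "some"
[1,2] NP/S  lex  "bone"
[2,3] S  lex  "cat"
[1,3] NP  >  k=2
[0,3] S/NP  >  k=1
[3,4] S/PP  lex  "in"
[4,5] S\(S/PP)  lex  "gave"
[3,5] S  <  k=4
[5,6] (S\NP)\S  lex  "liked"
[3,6] S\NP  <  k=5
[6,7] (NP\(S\NP))/S  lex  "which"
[7,8] S  lex  "ate"
[6,8] NP\(S\NP)  >  k=7
[3,8] NP  <  k=6
[0,8] S  >  k=3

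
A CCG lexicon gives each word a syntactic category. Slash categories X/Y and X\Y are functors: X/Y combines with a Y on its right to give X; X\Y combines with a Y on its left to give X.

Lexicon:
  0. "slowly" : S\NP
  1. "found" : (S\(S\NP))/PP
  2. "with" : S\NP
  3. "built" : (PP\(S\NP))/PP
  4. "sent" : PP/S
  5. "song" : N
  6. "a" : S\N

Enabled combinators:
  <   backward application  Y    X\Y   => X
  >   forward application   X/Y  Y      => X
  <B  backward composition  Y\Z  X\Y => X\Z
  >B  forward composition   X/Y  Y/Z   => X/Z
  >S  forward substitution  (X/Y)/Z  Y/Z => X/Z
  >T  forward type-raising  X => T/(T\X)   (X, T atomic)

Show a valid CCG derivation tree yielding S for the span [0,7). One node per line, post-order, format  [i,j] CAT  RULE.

[0,7] S   <
  [0,1] "slowly" : S\NP
  [1,7] S\(S\NP)   >
    [1,2] "found" : (S\(S\NP))/PP
    [2,7] PP   <
      [2,3] "with" : S\NP
      [3,7] PP\(S\NP)   >
        [3,4] "built" : (PP\(S\NP))/PP
        [4,7] PP   >
          [4,5] "sent" : PP/S
          [5,7] S   <
            [5,6] "song" : N
            [6,7] "a" : S\N

[0,1] S\NP  lex  "slowly"
[1,2] (S\(S\NP))/PP  lex  "found"
[2,3] S\NP  lex  "with"
[3,4] (PP\(S\NP))/PP  lex  "built"
[4,5] PP/S  lex  "sent"
[5,6] N  lex  "song"
[6,7] S\N  lex  "a"
[5,7] S  <  k=6
[4,7] PP  >  k=5
[3,7] PP\(S\NP)  >  k=4
[2,7] PP  <  k=3
[1,7] S\(S\NP)  >  k=2
[0,7] S  <  k=1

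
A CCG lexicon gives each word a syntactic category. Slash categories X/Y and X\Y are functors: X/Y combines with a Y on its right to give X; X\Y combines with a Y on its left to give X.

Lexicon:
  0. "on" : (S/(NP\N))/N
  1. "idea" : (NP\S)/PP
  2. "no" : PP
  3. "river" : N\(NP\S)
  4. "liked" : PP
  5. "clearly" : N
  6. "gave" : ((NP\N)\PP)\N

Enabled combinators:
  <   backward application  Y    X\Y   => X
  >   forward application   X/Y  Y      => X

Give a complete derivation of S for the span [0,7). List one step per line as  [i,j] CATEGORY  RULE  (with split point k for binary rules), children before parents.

[0,1] (S/(NP\N))/N  lex  "on"
[1,2] (NP\S)/PP  lex  "idea"
[2,3] PP  lex  "no"
[1,3] NP\S  >  k=2
[3,4] N\(NP\S)  lex  "river"
[1,4] N  <  k=3
[0,4] S/(NP\N)  >  k=1
[4,5] PP  lex  "liked"
[5,6] N  lex  "clearly"
[6,7] ((NP\N)\PP)\N  lex  "gave"
[5,7] (NP\N)\PP  <  k=6
[4,7] NP\N  <  k=5
[0,7] S  >  k=4

[0,7] S   >
  [0,4] S/(NP\N)   >
    [0,1] "on" : (S/(NP\N))/N
    [1,4] N   <
      [1,3] NP\S   >
        [1,2] "idea" : (NP\S)/PP
        [2,3] "no" : PP
      [3,4] "river" : N\(NP\S)
  [4,7] NP\N   <
    [4,5] "liked" : PP
    [5,7] (NP\N)\PP   <
      [5,6] "clearly" : N
      [6,7] "gave" : ((NP\N)\PP)\N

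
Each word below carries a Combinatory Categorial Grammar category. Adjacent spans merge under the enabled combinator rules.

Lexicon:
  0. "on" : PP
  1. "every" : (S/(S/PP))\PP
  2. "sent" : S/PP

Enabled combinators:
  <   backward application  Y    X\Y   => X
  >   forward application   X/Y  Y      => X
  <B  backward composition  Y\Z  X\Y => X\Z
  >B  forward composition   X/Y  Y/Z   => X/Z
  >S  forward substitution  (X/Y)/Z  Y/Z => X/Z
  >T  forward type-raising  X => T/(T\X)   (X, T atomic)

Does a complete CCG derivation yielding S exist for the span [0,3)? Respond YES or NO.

[0,3] S   >
  [0,2] S/(S/PP)   <
    [0,1] "on" : PP
    [1,2] "every" : (S/(S/PP))\PP
  [2,3] "sent" : S/PP

YES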